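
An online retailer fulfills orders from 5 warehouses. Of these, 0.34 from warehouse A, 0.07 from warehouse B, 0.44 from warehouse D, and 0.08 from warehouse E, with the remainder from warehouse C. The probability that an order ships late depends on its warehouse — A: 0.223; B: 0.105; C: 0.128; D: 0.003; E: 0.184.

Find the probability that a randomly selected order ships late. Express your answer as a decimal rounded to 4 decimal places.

P(L) ≈ 0.1082

P(C) = 1 − (0.34 + 0.07 + 0.44 + 0.08) = 0.07.
P(L) = P(L|A)·P(A) + P(L|B)·P(B) + P(L|C)·P(C) + P(L|D)·P(D) + P(L|E)·P(E)
      = 0.223·0.34 + 0.105·0.07 + 0.128·0.07 + 0.003·0.44 + 0.184·0.08
      = 0.07582 + 0.00735 + 0.00896 + 0.00132 + 0.01472 = 0.10817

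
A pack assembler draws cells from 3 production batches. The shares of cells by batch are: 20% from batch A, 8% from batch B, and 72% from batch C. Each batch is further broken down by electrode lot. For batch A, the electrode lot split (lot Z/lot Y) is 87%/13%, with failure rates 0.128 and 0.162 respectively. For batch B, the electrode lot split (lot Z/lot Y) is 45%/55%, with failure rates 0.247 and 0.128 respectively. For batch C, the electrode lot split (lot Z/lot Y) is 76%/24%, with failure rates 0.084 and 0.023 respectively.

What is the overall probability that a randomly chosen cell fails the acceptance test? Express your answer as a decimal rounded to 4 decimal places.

P(F|A) = 0.87·0.128 + 0.13·0.162 = 0.11136 + 0.02106 = 0.13242
P(F|B) = 0.45·0.247 + 0.55·0.128 = 0.11115 + 0.0704 = 0.18155
P(F|C) = 0.76·0.084 + 0.24·0.023 = 0.06384 + 0.00552 = 0.06936
Then overall,
P(F) = 0.2·0.13242 + 0.08·0.18155 + 0.72·0.06936
      = 0.026484 + 0.014524 + 0.0499392 = 0.0909472

P(F) ≈ 0.0909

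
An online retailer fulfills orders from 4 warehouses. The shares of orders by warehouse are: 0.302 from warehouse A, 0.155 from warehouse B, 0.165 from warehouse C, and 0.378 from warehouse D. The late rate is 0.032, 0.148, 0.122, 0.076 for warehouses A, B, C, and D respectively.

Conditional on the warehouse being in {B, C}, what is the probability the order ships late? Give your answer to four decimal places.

0.1346

Let S = {B, C}.
P(S) = 0.155 + 0.165 = 0.32.
P(L ∩ S) = 0.148·0.155 + 0.122·0.165 = 0.02294 + 0.02013 = 0.04307.
P(L | S) = 0.04307 / 0.32 = 0.134594…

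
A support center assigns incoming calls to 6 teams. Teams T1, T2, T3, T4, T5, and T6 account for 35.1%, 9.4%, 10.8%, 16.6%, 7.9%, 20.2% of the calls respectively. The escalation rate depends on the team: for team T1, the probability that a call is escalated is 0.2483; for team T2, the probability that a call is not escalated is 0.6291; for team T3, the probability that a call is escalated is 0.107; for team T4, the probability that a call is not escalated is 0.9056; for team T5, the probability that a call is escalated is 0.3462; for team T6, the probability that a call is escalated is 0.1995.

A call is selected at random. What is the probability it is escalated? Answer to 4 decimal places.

P(E|T2) = 1 − 0.6291 = 0.3709.
P(E|T4) = 1 − 0.9056 = 0.0944.
P(E) = P(E|T1)·P(T1) + P(E|T2)·P(T2) + P(E|T3)·P(T3) + P(E|T4)·P(T4) + P(E|T5)·P(T5) + P(E|T6)·P(T6)
      = 0.2483·0.351 + 0.3709·0.094 + 0.107·0.108 + 0.0944·0.166 + 0.3462·0.079 + 0.1995·0.202
      = 0.0871533 + 0.0348646 + 0.011556 + 0.0156704 + 0.0273498 + 0.040299 = 0.2168931

P(E) ≈ 0.2169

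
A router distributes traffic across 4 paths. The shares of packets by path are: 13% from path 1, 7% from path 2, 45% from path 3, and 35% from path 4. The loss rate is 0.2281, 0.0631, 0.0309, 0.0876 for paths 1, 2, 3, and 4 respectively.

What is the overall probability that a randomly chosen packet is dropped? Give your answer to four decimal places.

P(L) ≈ 0.0786

Using total probability over the partition,
P(L) = P(L|1)·P(1) + P(L|2)·P(2) + P(L|3)·P(3) + P(L|4)·P(4)
      = 0.2281·0.13 + 0.0631·0.07 + 0.0309·0.45 + 0.0876·0.35
      = 0.029653 + 0.004417 + 0.013905 + 0.03066 = 0.078635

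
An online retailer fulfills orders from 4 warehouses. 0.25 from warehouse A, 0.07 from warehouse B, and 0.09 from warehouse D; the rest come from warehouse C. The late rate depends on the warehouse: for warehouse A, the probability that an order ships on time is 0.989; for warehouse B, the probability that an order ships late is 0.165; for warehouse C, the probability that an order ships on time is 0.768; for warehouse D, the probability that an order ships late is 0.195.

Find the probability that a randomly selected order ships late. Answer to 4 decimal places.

0.1687

P(C) = 1 − (0.25 + 0.07 + 0.09) = 0.59.
P(L|A) = 1 − 0.989 = 0.011.
P(L|C) = 1 − 0.768 = 0.232.
P(L) = P(L|A)·P(A) + P(L|B)·P(B) + P(L|C)·P(C) + P(L|D)·P(D)
      = 0.011·0.25 + 0.165·0.07 + 0.232·0.59 + 0.195·0.09
      = 0.00275 + 0.01155 + 0.13688 + 0.01755 = 0.16873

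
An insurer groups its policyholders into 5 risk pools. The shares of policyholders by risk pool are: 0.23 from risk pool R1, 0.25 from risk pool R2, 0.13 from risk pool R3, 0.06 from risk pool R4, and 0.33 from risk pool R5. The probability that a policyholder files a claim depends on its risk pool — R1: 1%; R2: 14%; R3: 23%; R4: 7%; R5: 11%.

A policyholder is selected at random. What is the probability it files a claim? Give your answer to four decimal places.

P(C) ≈ 0.1077

By the law of total probability,
P(C) = P(C|R1)·P(R1) + P(C|R2)·P(R2) + P(C|R3)·P(R3) + P(C|R4)·P(R4) + P(C|R5)·P(R5)
      = 0.01·0.23 + 0.14·0.25 + 0.23·0.13 + 0.07·0.06 + 0.11·0.33
      = 0.0023 + 0.035 + 0.0299 + 0.0042 + 0.0363 = 0.1077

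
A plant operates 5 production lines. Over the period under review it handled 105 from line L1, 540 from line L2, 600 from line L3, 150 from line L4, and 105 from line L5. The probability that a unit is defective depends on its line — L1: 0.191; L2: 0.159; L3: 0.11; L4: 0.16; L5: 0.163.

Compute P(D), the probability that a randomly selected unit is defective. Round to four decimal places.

P(D) ≈ 0.1420

Total: 105 + 540 + 600 + 150 + 105 = 1500.
P(L1) = 105/1500 = 0.07. P(L2) = 540/1500 = 0.36. P(L3) = 600/1500 = 0.4. P(L4) = 150/1500 = 0.1. P(L5) = 105/1500 = 0.07.
By the law of total probability,
P(D) = P(D|L1)·P(L1) + P(D|L2)·P(L2) + P(D|L3)·P(L3) + P(D|L4)·P(L4) + P(D|L5)·P(L5)
      = 0.191·0.07 + 0.159·0.36 + 0.11·0.4 + 0.16·0.1 + 0.163·0.07
      = 0.01337 + 0.05724 + 0.044 + 0.016 + 0.01141 = 0.14202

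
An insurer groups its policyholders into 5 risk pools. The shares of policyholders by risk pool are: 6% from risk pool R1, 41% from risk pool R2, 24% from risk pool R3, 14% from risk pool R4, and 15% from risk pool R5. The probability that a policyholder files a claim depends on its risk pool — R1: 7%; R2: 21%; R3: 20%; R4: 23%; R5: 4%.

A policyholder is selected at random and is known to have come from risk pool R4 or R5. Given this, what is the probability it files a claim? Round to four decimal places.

0.1317

Let S = {R4, R5}.
P(S) = 0.14 + 0.15 = 0.29.
P(C ∩ S) = 0.23·0.14 + 0.04·0.15 = 0.0322 + 0.006 = 0.0382.
P(C | S) = 0.0382 / 0.29 = 0.131724…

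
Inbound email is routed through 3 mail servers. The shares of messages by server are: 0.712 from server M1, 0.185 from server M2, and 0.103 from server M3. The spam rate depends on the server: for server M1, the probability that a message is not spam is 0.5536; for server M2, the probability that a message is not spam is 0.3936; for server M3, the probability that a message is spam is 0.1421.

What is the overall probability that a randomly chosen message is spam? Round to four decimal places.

0.4447

P(S|M1) = 1 − 0.5536 = 0.4464.
P(S|M2) = 1 − 0.3936 = 0.6064.
P(S) = P(S|M1)·P(M1) + P(S|M2)·P(M2) + P(S|M3)·P(M3)
      = 0.4464·0.712 + 0.6064·0.185 + 0.1421·0.103
      = 0.3178368 + 0.112184 + 0.0146363 = 0.4446571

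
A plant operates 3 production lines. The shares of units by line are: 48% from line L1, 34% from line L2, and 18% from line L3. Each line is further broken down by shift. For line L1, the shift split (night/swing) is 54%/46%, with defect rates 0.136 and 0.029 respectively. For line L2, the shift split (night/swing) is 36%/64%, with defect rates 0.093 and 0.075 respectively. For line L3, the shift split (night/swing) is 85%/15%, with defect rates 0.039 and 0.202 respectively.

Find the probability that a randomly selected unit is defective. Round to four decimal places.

P(D) ≈ 0.0808

P(D|L1) = 0.54·0.136 + 0.46·0.029 = 0.07344 + 0.01334 = 0.08678
P(D|L2) = 0.36·0.093 + 0.64·0.075 = 0.03348 + 0.048 = 0.08148
P(D|L3) = 0.85·0.039 + 0.15·0.202 = 0.03315 + 0.0303 = 0.06345
Then overall,
P(D) = 0.48·0.08678 + 0.34·0.08148 + 0.18·0.06345
      = 0.0416544 + 0.0277032 + 0.011421 = 0.0807786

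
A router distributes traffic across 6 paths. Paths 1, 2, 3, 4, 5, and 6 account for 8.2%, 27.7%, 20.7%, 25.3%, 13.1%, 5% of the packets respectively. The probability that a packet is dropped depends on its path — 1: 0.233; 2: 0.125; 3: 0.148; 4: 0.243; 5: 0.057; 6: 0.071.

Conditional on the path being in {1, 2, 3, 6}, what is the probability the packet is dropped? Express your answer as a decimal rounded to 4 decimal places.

0.1427

Let S = {1, 2, 3, 6}.
P(S) = 0.082 + 0.277 + 0.207 + 0.05 = 0.616.
P(L ∩ S) = 0.233·0.082 + 0.125·0.277 + 0.148·0.207 + 0.071·0.05 = 0.019106 + 0.034625 + 0.030636 + 0.00355 = 0.087917.
P(L | S) = 0.087917 / 0.616 = 0.142722…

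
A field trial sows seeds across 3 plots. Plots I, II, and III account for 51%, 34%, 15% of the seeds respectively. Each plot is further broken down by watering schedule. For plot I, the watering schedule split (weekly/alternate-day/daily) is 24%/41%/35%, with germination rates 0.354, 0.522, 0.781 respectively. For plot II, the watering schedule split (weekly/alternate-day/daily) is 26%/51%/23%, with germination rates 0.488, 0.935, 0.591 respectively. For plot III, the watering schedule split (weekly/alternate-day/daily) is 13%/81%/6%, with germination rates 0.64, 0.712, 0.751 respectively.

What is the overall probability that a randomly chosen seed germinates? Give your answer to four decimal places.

P(G|I) = 0.24·0.354 + 0.41·0.522 + 0.35·0.781 = 0.08496 + 0.21402 + 0.27335 = 0.57233
P(G|II) = 0.26·0.488 + 0.51·0.935 + 0.23·0.591 = 0.12688 + 0.47685 + 0.13593 = 0.73966
P(G|III) = 0.13·0.64 + 0.81·0.712 + 0.06·0.751 = 0.0832 + 0.57672 + 0.04506 = 0.70498
Then overall,
P(G) = 0.51·0.57233 + 0.34·0.73966 + 0.15·0.70498
      = 0.2918883 + 0.2514844 + 0.105747 = 0.6491197

0.6491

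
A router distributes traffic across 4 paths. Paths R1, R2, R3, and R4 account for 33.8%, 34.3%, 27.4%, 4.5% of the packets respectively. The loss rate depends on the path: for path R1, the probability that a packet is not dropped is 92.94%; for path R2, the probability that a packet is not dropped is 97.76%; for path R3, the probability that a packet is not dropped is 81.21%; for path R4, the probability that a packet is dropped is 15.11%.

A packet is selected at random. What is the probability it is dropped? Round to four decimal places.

P(L) ≈ 0.0898

P(L|R1) = 1 − 0.9294 = 0.0706.
P(L|R2) = 1 − 0.9776 = 0.0224.
P(L|R3) = 1 − 0.8121 = 0.1879.
Using total probability over the partition,
P(L) = P(L|R1)·P(R1) + P(L|R2)·P(R2) + P(L|R3)·P(R3) + P(L|R4)·P(R4)
      = 0.0706·0.338 + 0.0224·0.343 + 0.1879·0.274 + 0.1511·0.045
      = 0.0238628 + 0.0076832 + 0.0514846 + 0.0067995 = 0.0898301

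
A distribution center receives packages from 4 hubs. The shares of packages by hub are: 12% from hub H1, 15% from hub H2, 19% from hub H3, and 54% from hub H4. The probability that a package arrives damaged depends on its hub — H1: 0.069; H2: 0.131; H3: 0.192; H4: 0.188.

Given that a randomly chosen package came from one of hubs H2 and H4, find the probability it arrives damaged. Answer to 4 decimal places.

Let S = {H2, H4}.
P(S) = 0.15 + 0.54 = 0.69.
P(D ∩ S) = 0.131·0.15 + 0.188·0.54 = 0.01965 + 0.10152 = 0.12117.
P(D | S) = 0.12117 / 0.69 = 0.175609…

P(D|S) ≈ 0.1756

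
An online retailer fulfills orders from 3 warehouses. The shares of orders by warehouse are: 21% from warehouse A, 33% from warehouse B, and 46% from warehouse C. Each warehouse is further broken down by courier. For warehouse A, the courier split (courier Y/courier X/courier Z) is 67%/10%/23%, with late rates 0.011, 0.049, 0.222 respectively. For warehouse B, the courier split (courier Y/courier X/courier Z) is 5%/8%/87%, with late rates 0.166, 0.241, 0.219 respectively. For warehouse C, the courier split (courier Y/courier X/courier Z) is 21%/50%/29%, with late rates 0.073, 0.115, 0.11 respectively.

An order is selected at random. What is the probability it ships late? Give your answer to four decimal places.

0.1335

P(L|A) = 0.67·0.011 + 0.1·0.049 + 0.23·0.222 = 0.00737 + 0.0049 + 0.05106 = 0.06333
P(L|B) = 0.05·0.166 + 0.08·0.241 + 0.87·0.219 = 0.0083 + 0.01928 + 0.19053 = 0.21811
P(L|C) = 0.21·0.073 + 0.5·0.115 + 0.29·0.11 = 0.01533 + 0.0575 + 0.0319 = 0.10473
By total probability over the outer partition,
P(L) = 0.21·0.06333 + 0.33·0.21811 + 0.46·0.10473
      = 0.0132993 + 0.0719763 + 0.0481758 = 0.1334514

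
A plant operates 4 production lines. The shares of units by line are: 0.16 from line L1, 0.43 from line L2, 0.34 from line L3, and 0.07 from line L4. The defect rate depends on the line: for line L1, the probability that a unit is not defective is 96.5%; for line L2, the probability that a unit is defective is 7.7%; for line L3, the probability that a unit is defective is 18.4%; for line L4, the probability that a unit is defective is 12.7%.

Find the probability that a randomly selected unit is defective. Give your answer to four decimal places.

P(D|L1) = 1 − 0.965 = 0.035.
P(D) = P(D|L1)·P(L1) + P(D|L2)·P(L2) + P(D|L3)·P(L3) + P(D|L4)·P(L4)
      = 0.035·0.16 + 0.077·0.43 + 0.184·0.34 + 0.127·0.07
      = 0.0056 + 0.03311 + 0.06256 + 0.00889 = 0.11016

0.1102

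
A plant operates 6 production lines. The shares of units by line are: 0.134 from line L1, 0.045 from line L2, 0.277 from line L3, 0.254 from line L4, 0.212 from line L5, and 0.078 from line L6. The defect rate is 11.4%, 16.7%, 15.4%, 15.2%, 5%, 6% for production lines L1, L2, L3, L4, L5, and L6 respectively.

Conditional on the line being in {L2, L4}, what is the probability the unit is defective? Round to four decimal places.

0.1543

Let S = {L2, L4}.
P(S) = 0.045 + 0.254 = 0.299.
P(D ∩ S) = 0.167·0.045 + 0.152·0.254 = 0.007515 + 0.038608 = 0.046123.
P(D | S) = 0.046123 / 0.299 = 0.154258…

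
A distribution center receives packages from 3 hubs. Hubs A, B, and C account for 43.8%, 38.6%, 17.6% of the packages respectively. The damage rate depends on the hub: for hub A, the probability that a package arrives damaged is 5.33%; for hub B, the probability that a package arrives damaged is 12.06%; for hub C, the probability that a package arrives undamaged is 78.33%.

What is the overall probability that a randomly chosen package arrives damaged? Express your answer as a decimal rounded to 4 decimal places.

P(D|C) = 1 − 0.7833 = 0.2167.
Summing over the partition,
P(D) = P(D|A)·P(A) + P(D|B)·P(B) + P(D|C)·P(C)
      = 0.0533·0.438 + 0.1206·0.386 + 0.2167·0.176
      = 0.0233454 + 0.0465516 + 0.0381392 = 0.1080362

P(D) ≈ 0.1080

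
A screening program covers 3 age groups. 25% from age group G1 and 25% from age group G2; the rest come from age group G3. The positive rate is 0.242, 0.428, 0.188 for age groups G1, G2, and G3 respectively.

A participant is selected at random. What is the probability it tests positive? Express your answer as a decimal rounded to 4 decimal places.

0.2615

P(G3) = 1 − (0.25 + 0.25) = 0.5.
Summing over the partition,
P(T) = P(T|G1)·P(G1) + P(T|G2)·P(G2) + P(T|G3)·P(G3)
      = 0.242·0.25 + 0.428·0.25 + 0.188·0.5
      = 0.0605 + 0.107 + 0.094 = 0.2615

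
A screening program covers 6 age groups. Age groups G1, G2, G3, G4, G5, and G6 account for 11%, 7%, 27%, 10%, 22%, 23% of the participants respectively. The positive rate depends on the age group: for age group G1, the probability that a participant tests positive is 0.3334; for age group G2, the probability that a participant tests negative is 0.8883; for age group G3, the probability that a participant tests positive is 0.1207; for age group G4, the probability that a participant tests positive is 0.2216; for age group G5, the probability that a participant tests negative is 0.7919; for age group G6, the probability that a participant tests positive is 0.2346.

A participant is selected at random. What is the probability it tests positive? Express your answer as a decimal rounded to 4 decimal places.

P(T|G2) = 1 − 0.8883 = 0.1117.
P(T|G5) = 1 − 0.7919 = 0.2081.
P(T) = P(T|G1)·P(G1) + P(T|G2)·P(G2) + P(T|G3)·P(G3) + P(T|G4)·P(G4) + P(T|G5)·P(G5) + P(T|G6)·P(G6)
      = 0.3334·0.11 + 0.1117·0.07 + 0.1207·0.27 + 0.2216·0.1 + 0.2081·0.22 + 0.2346·0.23
      = 0.036674 + 0.007819 + 0.032589 + 0.02216 + 0.045782 + 0.053958 = 0.198982

0.1990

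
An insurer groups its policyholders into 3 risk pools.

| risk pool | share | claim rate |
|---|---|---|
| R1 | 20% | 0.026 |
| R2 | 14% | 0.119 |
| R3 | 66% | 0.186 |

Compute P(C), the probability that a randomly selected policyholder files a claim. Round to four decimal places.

0.1446

P(C) = P(C|R1)·P(R1) + P(C|R2)·P(R2) + P(C|R3)·P(R3)
      = 0.026·0.2 + 0.119·0.14 + 0.186·0.66
      = 0.0052 + 0.01666 + 0.12276 = 0.14462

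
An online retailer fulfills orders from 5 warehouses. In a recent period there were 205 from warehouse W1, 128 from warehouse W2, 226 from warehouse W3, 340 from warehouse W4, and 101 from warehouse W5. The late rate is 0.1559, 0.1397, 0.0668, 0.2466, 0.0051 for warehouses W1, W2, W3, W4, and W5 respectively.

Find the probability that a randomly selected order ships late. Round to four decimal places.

Total: 205 + 128 + 226 + 340 + 101 = 1000.
P(W1) = 205/1000 = 0.205. P(W2) = 128/1000 = 0.128. P(W3) = 226/1000 = 0.226. P(W4) = 340/1000 = 0.34. P(W5) = 101/1000 = 0.101.
P(L) = P(L|W1)·P(W1) + P(L|W2)·P(W2) + P(L|W3)·P(W3) + P(L|W4)·P(W4) + P(L|W5)·P(W5)
      = 0.1559·0.205 + 0.1397·0.128 + 0.0668·0.226 + 0.2466·0.34 + 0.0051·0.101
      = 0.0319595 + 0.0178816 + 0.0150968 + 0.083844 + 0.0005151 = 0.149297

0.1493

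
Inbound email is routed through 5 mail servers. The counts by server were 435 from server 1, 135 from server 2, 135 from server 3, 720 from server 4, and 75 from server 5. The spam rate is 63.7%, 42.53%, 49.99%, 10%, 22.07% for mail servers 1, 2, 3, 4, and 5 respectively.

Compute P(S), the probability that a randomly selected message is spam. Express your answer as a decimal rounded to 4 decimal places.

Total: 435 + 135 + 135 + 720 + 75 = 1500.
P(1) = 435/1500 = 0.29. P(2) = 135/1500 = 0.09. P(3) = 135/1500 = 0.09. P(4) = 720/1500 = 0.48. P(5) = 75/1500 = 0.05.
Using total probability over the partition,
P(S) = P(S|1)·P(1) + P(S|2)·P(2) + P(S|3)·P(3) + P(S|4)·P(4) + P(S|5)·P(5)
      = 0.637·0.29 + 0.4253·0.09 + 0.4999·0.09 + 0.1·0.48 + 0.2207·0.05
      = 0.18473 + 0.038277 + 0.044991 + 0.048 + 0.011035 = 0.327033

0.3270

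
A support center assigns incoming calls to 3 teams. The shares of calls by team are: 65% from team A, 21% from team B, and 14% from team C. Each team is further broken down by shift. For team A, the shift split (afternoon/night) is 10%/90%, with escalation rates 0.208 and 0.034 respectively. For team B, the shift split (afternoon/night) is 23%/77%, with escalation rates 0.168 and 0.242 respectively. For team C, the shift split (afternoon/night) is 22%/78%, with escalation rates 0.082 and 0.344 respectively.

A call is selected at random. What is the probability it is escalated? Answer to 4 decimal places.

P(E|A) = 0.1·0.208 + 0.9·0.034 = 0.0208 + 0.0306 = 0.0514
P(E|B) = 0.23·0.168 + 0.77·0.242 = 0.03864 + 0.18634 = 0.22498
P(E|C) = 0.22·0.082 + 0.78·0.344 = 0.01804 + 0.26832 = 0.28636
Then overall,
P(E) = 0.65·0.0514 + 0.21·0.22498 + 0.14·0.28636
      = 0.03341 + 0.0472458 + 0.0400904 = 0.1207462

0.1207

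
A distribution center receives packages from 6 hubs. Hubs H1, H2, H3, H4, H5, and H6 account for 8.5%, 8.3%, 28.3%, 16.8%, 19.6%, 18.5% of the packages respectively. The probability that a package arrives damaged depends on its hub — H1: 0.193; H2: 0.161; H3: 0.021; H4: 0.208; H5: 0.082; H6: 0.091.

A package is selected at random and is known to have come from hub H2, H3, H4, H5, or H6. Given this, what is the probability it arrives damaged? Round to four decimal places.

0.0953

Let S = {H2, H3, H4, H5, H6}.
P(S) = 0.083 + 0.283 + 0.168 + 0.196 + 0.185 = 0.915.
P(D ∩ S) = 0.161·0.083 + 0.021·0.283 + 0.208·0.168 + 0.082·0.196 + 0.091·0.185 = 0.013363 + 0.005943 + 0.034944 + 0.016072 + 0.016835 = 0.087157.
P(D | S) = 0.087157 / 0.915 = 0.095254…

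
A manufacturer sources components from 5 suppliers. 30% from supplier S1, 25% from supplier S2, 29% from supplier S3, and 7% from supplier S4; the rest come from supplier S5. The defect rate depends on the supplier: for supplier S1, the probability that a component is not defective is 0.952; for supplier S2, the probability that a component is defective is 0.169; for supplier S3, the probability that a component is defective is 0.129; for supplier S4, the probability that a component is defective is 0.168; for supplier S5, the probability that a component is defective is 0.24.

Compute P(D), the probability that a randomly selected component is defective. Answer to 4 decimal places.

P(D) ≈ 0.1274

P(S5) = 1 − (0.3 + 0.25 + 0.29 + 0.07) = 0.09.
P(D|S1) = 1 − 0.952 = 0.048.
Using total probability over the partition,
P(D) = P(D|S1)·P(S1) + P(D|S2)·P(S2) + P(D|S3)·P(S3) + P(D|S4)·P(S4) + P(D|S5)·P(S5)
      = 0.048·0.3 + 0.169·0.25 + 0.129·0.29 + 0.168·0.07 + 0.24·0.09
      = 0.0144 + 0.04225 + 0.03741 + 0.01176 + 0.0216 = 0.12742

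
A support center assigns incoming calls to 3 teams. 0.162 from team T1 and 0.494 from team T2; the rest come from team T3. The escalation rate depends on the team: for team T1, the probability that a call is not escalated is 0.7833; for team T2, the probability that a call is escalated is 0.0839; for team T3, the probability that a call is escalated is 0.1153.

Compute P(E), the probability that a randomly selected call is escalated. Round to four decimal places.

0.1162

P(T3) = 1 − (0.162 + 0.494) = 0.344.
P(E|T1) = 1 − 0.7833 = 0.2167.
P(E) = P(E|T1)·P(T1) + P(E|T2)·P(T2) + P(E|T3)·P(T3)
      = 0.2167·0.162 + 0.0839·0.494 + 0.1153·0.344
      = 0.0351054 + 0.0414466 + 0.0396632 = 0.1162152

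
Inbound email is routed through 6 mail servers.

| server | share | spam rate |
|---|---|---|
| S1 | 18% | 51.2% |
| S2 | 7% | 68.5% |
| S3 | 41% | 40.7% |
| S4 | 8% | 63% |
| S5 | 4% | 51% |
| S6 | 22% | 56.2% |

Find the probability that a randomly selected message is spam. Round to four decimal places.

P(S) = P(S|S1)·P(S1) + P(S|S2)·P(S2) + P(S|S3)·P(S3) + P(S|S4)·P(S4) + P(S|S5)·P(S5) + P(S|S6)·P(S6)
      = 0.512·0.18 + 0.685·0.07 + 0.407·0.41 + 0.63·0.08 + 0.51·0.04 + 0.562·0.22
      = 0.09216 + 0.04795 + 0.16687 + 0.0504 + 0.0204 + 0.12364 = 0.50142

P(S) ≈ 0.5014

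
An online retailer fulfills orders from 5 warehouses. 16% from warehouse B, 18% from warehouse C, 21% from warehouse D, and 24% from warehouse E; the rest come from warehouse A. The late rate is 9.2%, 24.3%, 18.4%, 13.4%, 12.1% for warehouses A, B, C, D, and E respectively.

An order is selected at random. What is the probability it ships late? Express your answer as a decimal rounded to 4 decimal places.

P(L) ≈ 0.1485

P(A) = 1 − (0.16 + 0.18 + 0.21 + 0.24) = 0.21.
Summing over the partition,
P(L) = P(L|A)·P(A) + P(L|B)·P(B) + P(L|C)·P(C) + P(L|D)·P(D) + P(L|E)·P(E)
      = 0.092·0.21 + 0.243·0.16 + 0.184·0.18 + 0.134·0.21 + 0.121·0.24
      = 0.01932 + 0.03888 + 0.03312 + 0.02814 + 0.02904 = 0.1485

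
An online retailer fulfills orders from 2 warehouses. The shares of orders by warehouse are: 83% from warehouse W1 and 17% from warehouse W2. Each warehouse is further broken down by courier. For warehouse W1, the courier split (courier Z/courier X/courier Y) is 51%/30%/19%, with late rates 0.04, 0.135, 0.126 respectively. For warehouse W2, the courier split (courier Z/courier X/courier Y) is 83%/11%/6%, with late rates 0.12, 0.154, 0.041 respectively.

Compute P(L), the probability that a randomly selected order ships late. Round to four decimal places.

P(L|W1) = 0.51·0.04 + 0.3·0.135 + 0.19·0.126 = 0.0204 + 0.0405 + 0.02394 = 0.08484
P(L|W2) = 0.83·0.12 + 0.11·0.154 + 0.06·0.041 = 0.0996 + 0.01694 + 0.00246 = 0.119
Then overall,
P(L) = 0.83·0.08484 + 0.17·0.119
      = 0.0704172 + 0.02023 = 0.0906472

0.0906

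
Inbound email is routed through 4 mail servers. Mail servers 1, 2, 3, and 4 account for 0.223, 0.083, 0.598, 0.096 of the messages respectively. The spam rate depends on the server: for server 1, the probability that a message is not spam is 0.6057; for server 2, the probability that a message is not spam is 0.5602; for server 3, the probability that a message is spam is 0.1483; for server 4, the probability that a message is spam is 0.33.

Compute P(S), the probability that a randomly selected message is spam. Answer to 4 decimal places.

P(S|1) = 1 − 0.6057 = 0.3943.
P(S|2) = 1 − 0.5602 = 0.4398.
P(S) = P(S|1)·P(1) + P(S|2)·P(2) + P(S|3)·P(3) + P(S|4)·P(4)
      = 0.3943·0.223 + 0.4398·0.083 + 0.1483·0.598 + 0.33·0.096
      = 0.0879289 + 0.0365034 + 0.0886834 + 0.03168 = 0.2447957

0.2448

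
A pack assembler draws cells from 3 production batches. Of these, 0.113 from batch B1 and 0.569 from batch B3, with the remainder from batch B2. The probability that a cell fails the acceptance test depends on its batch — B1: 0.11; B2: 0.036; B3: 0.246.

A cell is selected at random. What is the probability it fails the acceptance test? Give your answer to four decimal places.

P(B2) = 1 − (0.113 + 0.569) = 0.318.
Using total probability over the partition,
P(F) = P(F|B1)·P(B1) + P(F|B2)·P(B2) + P(F|B3)·P(B3)
      = 0.11·0.113 + 0.036·0.318 + 0.246·0.569
      = 0.01243 + 0.011448 + 0.139974 = 0.163852

0.1639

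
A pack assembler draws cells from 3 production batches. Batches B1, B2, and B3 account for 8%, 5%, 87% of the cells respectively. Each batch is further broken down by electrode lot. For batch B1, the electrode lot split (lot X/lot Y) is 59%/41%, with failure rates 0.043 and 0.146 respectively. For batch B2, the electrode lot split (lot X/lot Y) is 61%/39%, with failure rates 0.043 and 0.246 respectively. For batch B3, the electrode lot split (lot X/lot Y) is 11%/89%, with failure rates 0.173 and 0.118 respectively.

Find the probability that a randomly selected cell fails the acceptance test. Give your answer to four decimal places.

0.1209

P(F|B1) = 0.59·0.043 + 0.41·0.146 = 0.02537 + 0.05986 = 0.08523
P(F|B2) = 0.61·0.043 + 0.39·0.246 = 0.02623 + 0.09594 = 0.12217
P(F|B3) = 0.11·0.173 + 0.89·0.118 = 0.01903 + 0.10502 = 0.12405
By total probability over the outer partition,
P(F) = 0.08·0.08523 + 0.05·0.12217 + 0.87·0.12405
      = 0.0068184 + 0.0061085 + 0.1079235 = 0.1208504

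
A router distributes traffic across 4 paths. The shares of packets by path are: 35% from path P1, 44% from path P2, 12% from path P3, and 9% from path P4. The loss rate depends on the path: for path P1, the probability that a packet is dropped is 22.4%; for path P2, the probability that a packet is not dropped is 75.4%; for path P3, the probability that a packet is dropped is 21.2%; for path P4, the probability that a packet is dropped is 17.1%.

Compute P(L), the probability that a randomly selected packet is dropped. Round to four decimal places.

0.2275

P(L|P2) = 1 − 0.754 = 0.246.
P(L) = P(L|P1)·P(P1) + P(L|P2)·P(P2) + P(L|P3)·P(P3) + P(L|P4)·P(P4)
      = 0.224·0.35 + 0.246·0.44 + 0.212·0.12 + 0.171·0.09
      = 0.0784 + 0.10824 + 0.02544 + 0.01539 = 0.22747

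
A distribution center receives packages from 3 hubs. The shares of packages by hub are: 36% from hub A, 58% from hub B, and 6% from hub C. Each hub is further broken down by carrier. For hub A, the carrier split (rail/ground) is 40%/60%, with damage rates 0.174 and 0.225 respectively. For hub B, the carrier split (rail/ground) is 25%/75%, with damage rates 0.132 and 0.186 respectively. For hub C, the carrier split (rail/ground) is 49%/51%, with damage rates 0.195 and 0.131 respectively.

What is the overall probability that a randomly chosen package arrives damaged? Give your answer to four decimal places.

P(D) ≈ 0.1834

P(D|A) = 0.4·0.174 + 0.6·0.225 = 0.0696 + 0.135 = 0.2046
P(D|B) = 0.25·0.132 + 0.75·0.186 = 0.033 + 0.1395 = 0.1725
P(D|C) = 0.49·0.195 + 0.51·0.131 = 0.09555 + 0.06681 = 0.16236
Then overall,
P(D) = 0.36·0.2046 + 0.58·0.1725 + 0.06·0.16236
      = 0.073656 + 0.10005 + 0.0097416 = 0.1834476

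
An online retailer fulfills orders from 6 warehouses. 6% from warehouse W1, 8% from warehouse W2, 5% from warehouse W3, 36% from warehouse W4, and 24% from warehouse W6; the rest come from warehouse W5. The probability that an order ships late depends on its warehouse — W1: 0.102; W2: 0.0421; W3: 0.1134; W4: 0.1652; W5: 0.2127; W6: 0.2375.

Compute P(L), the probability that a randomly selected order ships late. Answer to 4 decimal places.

P(L) ≈ 0.1763

P(W5) = 1 − (0.06 + 0.08 + 0.05 + 0.36 + 0.24) = 0.21.
Summing over the partition,
P(L) = P(L|W1)·P(W1) + P(L|W2)·P(W2) + P(L|W3)·P(W3) + P(L|W4)·P(W4) + P(L|W5)·P(W5) + P(L|W6)·P(W6)
      = 0.102·0.06 + 0.0421·0.08 + 0.1134·0.05 + 0.1652·0.36 + 0.2127·0.21 + 0.2375·0.24
      = 0.00612 + 0.003368 + 0.00567 + 0.059472 + 0.044667 + 0.057 = 0.176297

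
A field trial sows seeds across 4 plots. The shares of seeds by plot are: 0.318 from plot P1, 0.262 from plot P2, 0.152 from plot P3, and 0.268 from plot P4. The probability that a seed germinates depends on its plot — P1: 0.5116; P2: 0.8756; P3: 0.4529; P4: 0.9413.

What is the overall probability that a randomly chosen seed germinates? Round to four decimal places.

0.7132

By the law of total probability,
P(G) = P(G|P1)·P(P1) + P(G|P2)·P(P2) + P(G|P3)·P(P3) + P(G|P4)·P(P4)
      = 0.5116·0.318 + 0.8756·0.262 + 0.4529·0.152 + 0.9413·0.268
      = 0.1626888 + 0.2294072 + 0.0688408 + 0.2522684 = 0.7132052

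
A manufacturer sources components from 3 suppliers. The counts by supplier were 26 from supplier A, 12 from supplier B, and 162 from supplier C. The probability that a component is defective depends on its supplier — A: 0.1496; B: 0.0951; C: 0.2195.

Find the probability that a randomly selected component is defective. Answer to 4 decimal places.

Total: 26 + 12 + 162 = 200.
P(A) = 26/200 = 0.13. P(B) = 12/200 = 0.06. P(C) = 162/200 = 0.81.
By the law of total probability,
P(D) = P(D|A)·P(A) + P(D|B)·P(B) + P(D|C)·P(C)
      = 0.1496·0.13 + 0.0951·0.06 + 0.2195·0.81
      = 0.019448 + 0.005706 + 0.177795 = 0.202949

0.2029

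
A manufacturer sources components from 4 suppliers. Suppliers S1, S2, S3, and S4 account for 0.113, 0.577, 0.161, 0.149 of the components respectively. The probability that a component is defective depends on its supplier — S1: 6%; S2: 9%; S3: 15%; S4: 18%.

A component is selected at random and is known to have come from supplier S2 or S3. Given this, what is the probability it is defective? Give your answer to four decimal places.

Let S = {S2, S3}.
P(S) = 0.577 + 0.161 = 0.738.
P(D ∩ S) = 0.09·0.577 + 0.15·0.161 = 0.05193 + 0.02415 = 0.07608.
P(D | S) = 0.07608 / 0.738 = 0.103089…

P(D|S) ≈ 0.1031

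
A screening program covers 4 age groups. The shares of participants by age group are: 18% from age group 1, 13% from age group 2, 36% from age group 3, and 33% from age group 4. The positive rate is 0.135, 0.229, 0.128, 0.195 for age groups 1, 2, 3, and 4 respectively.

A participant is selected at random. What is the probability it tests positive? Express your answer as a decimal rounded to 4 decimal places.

P(T) ≈ 0.1645

P(T) = P(T|1)·P(1) + P(T|2)·P(2) + P(T|3)·P(3) + P(T|4)·P(4)
      = 0.135·0.18 + 0.229·0.13 + 0.128·0.36 + 0.195·0.33
      = 0.0243 + 0.02977 + 0.04608 + 0.06435 = 0.1645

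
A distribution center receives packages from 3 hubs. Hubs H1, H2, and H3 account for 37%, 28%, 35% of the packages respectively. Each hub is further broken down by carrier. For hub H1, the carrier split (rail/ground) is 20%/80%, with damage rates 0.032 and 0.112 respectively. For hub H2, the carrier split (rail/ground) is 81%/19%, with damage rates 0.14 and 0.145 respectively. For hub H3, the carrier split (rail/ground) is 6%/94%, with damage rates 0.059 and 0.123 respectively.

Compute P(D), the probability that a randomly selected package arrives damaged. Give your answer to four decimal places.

0.1167

P(D|H1) = 0.2·0.032 + 0.8·0.112 = 0.0064 + 0.0896 = 0.096
P(D|H2) = 0.81·0.14 + 0.19·0.145 = 0.1134 + 0.02755 = 0.14095
P(D|H3) = 0.06·0.059 + 0.94·0.123 = 0.00354 + 0.11562 = 0.11916
By total probability over the outer partition,
P(D) = 0.37·0.096 + 0.28·0.14095 + 0.35·0.11916
      = 0.03552 + 0.039466 + 0.041706 = 0.116692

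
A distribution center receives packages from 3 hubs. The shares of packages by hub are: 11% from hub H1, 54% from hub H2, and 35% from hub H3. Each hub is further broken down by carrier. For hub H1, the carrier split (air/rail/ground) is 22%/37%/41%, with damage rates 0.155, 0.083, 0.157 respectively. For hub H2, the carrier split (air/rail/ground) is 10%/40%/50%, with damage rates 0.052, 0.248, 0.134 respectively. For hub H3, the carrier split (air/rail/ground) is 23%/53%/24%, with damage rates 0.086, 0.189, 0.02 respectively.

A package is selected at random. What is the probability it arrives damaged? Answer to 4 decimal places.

P(D) ≈ 0.1504

P(D|H1) = 0.22·0.155 + 0.37·0.083 + 0.41·0.157 = 0.0341 + 0.03071 + 0.06437 = 0.12918
P(D|H2) = 0.1·0.052 + 0.4·0.248 + 0.5·0.134 = 0.0052 + 0.0992 + 0.067 = 0.1714
P(D|H3) = 0.23·0.086 + 0.53·0.189 + 0.24·0.02 = 0.01978 + 0.10017 + 0.0048 = 0.12475
By total probability over the outer partition,
P(D) = 0.11·0.12918 + 0.54·0.1714 + 0.35·0.12475
      = 0.0142098 + 0.092556 + 0.0436625 = 0.1504283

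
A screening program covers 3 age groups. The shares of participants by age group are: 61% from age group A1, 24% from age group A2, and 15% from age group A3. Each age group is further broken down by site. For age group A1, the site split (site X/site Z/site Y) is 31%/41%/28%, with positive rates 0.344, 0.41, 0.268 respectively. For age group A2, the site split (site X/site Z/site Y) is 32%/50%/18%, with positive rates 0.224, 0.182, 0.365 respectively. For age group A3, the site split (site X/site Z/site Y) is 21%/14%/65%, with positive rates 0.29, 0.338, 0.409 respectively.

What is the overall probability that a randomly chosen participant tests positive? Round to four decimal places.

0.3243

P(T|A1) = 0.31·0.344 + 0.41·0.41 + 0.28·0.268 = 0.10664 + 0.1681 + 0.07504 = 0.34978
P(T|A2) = 0.32·0.224 + 0.5·0.182 + 0.18·0.365 = 0.07168 + 0.091 + 0.0657 = 0.22838
P(T|A3) = 0.21·0.29 + 0.14·0.338 + 0.65·0.409 = 0.0609 + 0.04732 + 0.26585 = 0.37407
By total probability over the outer partition,
P(T) = 0.61·0.34978 + 0.24·0.22838 + 0.15·0.37407
      = 0.2133658 + 0.0548112 + 0.0561105 = 0.3242875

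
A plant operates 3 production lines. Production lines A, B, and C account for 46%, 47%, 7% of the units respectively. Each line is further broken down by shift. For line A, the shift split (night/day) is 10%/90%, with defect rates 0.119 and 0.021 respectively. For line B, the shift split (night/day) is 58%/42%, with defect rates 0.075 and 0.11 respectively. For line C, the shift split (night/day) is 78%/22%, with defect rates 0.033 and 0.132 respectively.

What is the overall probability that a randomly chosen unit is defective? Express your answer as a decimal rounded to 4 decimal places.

P(D|A) = 0.1·0.119 + 0.9·0.021 = 0.0119 + 0.0189 = 0.0308
P(D|B) = 0.58·0.075 + 0.42·0.11 = 0.0435 + 0.0462 = 0.0897
P(D|C) = 0.78·0.033 + 0.22·0.132 = 0.02574 + 0.02904 = 0.05478
Then overall,
P(D) = 0.46·0.0308 + 0.47·0.0897 + 0.07·0.05478
      = 0.014168 + 0.042159 + 0.0038346 = 0.0601616

P(D) ≈ 0.0602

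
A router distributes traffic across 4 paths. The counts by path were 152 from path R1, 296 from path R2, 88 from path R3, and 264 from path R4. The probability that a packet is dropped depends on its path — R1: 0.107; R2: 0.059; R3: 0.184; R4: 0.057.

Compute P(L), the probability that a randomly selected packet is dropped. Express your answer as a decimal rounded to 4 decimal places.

Total: 152 + 296 + 88 + 264 = 800.
P(R1) = 152/800 = 0.19. P(R2) = 296/800 = 0.37. P(R3) = 88/800 = 0.11. P(R4) = 264/800 = 0.33.
Using total probability over the partition,
P(L) = P(L|R1)·P(R1) + P(L|R2)·P(R2) + P(L|R3)·P(R3) + P(L|R4)·P(R4)
      = 0.107·0.19 + 0.059·0.37 + 0.184·0.11 + 0.057·0.33
      = 0.02033 + 0.02183 + 0.02024 + 0.01881 = 0.08121

P(L) ≈ 0.0812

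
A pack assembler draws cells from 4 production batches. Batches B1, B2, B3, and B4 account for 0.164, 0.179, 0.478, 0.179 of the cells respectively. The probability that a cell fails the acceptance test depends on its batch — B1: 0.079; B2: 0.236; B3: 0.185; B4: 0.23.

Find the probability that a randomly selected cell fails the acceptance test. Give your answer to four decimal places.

P(F) = P(F|B1)·P(B1) + P(F|B2)·P(B2) + P(F|B3)·P(B3) + P(F|B4)·P(B4)
      = 0.079·0.164 + 0.236·0.179 + 0.185·0.478 + 0.23·0.179
      = 0.012956 + 0.042244 + 0.08843 + 0.04117 = 0.1848

P(F) ≈ 0.1848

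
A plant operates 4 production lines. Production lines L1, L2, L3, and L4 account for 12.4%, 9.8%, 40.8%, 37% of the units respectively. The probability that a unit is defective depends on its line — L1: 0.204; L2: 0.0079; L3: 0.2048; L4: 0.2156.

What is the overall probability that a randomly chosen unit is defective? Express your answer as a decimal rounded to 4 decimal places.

P(D) = P(D|L1)·P(L1) + P(D|L2)·P(L2) + P(D|L3)·P(L3) + P(D|L4)·P(L4)
      = 0.204·0.124 + 0.0079·0.098 + 0.2048·0.408 + 0.2156·0.37
      = 0.025296 + 0.0007742 + 0.0835584 + 0.079772 = 0.1894006

P(D) ≈ 0.1894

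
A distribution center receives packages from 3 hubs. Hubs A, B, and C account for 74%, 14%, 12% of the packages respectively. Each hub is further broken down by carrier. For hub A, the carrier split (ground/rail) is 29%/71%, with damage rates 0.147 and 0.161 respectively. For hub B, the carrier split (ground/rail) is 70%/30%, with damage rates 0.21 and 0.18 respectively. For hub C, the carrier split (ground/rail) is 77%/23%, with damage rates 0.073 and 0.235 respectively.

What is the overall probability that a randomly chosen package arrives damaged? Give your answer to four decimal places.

0.1575

P(D|A) = 0.29·0.147 + 0.71·0.161 = 0.04263 + 0.11431 = 0.15694
P(D|B) = 0.7·0.21 + 0.3·0.18 = 0.147 + 0.054 = 0.201
P(D|C) = 0.77·0.073 + 0.23·0.235 = 0.05621 + 0.05405 = 0.11026
By total probability over the outer partition,
P(D) = 0.74·0.15694 + 0.14·0.201 + 0.12·0.11026
      = 0.1161356 + 0.02814 + 0.0132312 = 0.1575068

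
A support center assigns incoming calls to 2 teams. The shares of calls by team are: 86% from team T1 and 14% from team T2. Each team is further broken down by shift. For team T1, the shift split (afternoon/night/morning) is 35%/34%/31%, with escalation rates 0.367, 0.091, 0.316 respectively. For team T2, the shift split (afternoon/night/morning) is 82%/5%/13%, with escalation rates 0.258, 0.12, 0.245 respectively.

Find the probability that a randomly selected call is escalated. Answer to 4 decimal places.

P(E|T1) = 0.35·0.367 + 0.34·0.091 + 0.31·0.316 = 0.12845 + 0.03094 + 0.09796 = 0.25735
P(E|T2) = 0.82·0.258 + 0.05·0.12 + 0.13·0.245 = 0.21156 + 0.006 + 0.03185 = 0.24941
By total probability over the outer partition,
P(E) = 0.86·0.25735 + 0.14·0.24941
      = 0.221321 + 0.0349174 = 0.2562384

P(E) ≈ 0.2562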